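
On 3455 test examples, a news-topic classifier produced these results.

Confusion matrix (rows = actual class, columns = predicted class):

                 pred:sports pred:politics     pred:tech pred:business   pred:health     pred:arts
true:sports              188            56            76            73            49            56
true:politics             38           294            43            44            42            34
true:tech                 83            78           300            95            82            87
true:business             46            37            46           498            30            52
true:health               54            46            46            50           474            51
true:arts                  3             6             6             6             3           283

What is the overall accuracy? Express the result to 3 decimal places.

Accuracy = trace / total = (188+294+300+498+474+283=2037) / 3455 = 2037/3455 = 0.590

0.590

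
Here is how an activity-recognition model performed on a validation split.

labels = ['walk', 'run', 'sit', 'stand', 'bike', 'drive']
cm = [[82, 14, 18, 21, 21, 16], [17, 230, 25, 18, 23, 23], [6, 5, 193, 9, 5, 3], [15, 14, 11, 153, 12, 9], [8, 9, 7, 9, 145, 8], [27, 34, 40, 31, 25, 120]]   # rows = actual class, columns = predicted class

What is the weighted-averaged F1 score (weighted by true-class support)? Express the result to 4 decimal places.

0.6484

Per-class F1 score (2·TP/(2·TP+FP+FN)):
  walk: TP=82, FP=17+6+15+8+27=73, FN=14+18+21+21+16=90 → 164/327 = 0.50153
  run: TP=230, FP=14+5+14+9+34=76, FN=17+25+18+23+23=106 → 460/642 = 0.71651
  sit: TP=193, FP=18+25+11+7+40=101, FN=6+5+9+5+3=28 → 386/515 = 0.74951
  stand: TP=153, FP=21+18+9+9+31=88, FN=15+14+11+12+9=61 → 306/455 = 0.67253
  bike: TP=145, FP=21+23+5+12+25=86, FN=8+9+7+9+8=41 → 290/417 = 0.69544
  drive: TP=120, FP=16+23+3+9+8=59, FN=27+34+40+31+25=157 → 240/456 = 0.52632
Weighted-F1 score = Σ (supportᵢ/N)·F1 scoreᵢ with N=1406: (172/1406)·0.50153 + (336/1406)·0.71651 + (221/1406)·0.74951 + (214/1406)·0.67253 + (186/1406)·0.69544 + (277/1406)·0.52632 = 0.6484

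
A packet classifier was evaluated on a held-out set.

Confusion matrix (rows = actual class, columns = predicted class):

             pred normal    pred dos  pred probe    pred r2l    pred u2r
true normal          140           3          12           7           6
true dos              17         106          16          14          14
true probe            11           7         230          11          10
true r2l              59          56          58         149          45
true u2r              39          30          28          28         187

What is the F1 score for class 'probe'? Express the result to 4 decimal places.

F1 score = 2·TP/(2·TP+FP+FN).
probe: TP=230, FP=12+16+58+28=114, FN=11+7+11+10=39 → 460/613 = 0.75041

0.7504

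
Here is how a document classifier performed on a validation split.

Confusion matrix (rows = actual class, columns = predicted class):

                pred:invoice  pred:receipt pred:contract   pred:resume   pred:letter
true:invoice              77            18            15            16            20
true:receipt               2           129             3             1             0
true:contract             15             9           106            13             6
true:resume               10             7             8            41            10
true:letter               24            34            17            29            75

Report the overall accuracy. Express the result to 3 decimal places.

0.625

Accuracy = trace / total = (77+129+106+41+75=428) / 685 = 428/685 = 0.625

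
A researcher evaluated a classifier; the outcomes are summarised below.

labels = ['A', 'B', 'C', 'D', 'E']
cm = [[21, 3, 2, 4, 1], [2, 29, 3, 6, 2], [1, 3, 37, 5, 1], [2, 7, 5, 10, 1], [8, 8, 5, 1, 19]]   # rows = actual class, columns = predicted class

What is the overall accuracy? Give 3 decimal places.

0.624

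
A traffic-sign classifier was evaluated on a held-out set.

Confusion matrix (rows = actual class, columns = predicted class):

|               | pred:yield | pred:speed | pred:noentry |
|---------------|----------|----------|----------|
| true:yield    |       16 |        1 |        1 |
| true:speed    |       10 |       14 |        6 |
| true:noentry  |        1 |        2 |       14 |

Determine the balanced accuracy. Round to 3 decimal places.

Balanced accuracy = mean of per-class recall.
  yield: recall = 16/18 = 0.8889
  speed: recall = 14/30 = 0.4667
  noentry: recall = 14/17 = 0.8235
Mean = (0.8889 + 0.4667 + 0.8235) / 3 = 0.726

0.726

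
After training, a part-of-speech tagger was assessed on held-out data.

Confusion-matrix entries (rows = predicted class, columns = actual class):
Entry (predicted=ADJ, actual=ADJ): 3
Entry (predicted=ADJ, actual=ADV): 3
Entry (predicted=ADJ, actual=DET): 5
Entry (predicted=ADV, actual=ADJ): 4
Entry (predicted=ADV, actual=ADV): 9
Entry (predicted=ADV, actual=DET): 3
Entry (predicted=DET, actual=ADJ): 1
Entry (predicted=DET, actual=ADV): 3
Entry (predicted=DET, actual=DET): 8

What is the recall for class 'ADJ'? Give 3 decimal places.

0.375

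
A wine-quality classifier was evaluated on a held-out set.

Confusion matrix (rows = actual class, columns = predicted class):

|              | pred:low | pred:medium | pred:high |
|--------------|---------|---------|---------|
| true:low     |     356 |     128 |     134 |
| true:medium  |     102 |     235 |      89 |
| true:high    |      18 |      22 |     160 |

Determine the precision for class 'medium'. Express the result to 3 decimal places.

One-vs-rest for 'medium': TP = diagonal; FP = other classes predicted 'medium'; FN = 'medium' predicted as other.
precision = TP/(TP+FP).
medium: TP=235, FP=128+22=150 → 235/385 = 0.6104

0.610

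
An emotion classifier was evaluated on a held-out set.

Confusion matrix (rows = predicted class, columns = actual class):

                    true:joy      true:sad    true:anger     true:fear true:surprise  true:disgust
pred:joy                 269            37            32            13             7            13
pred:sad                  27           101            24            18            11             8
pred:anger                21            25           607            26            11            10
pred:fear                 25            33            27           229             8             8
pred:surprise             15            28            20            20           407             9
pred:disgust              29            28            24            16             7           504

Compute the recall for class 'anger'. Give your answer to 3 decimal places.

0.827

recall = TP/(TP+FN).
anger: TP=607, FN=32+24+27+20+24=127 → 607/734 = 0.8270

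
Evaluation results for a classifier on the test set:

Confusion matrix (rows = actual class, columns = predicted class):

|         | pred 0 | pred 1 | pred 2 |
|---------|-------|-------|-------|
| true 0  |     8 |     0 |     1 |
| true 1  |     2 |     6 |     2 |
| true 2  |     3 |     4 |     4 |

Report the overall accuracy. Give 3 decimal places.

Accuracy = trace / total = (8+6+4=18) / 30 = 18/30 = 0.600

0.600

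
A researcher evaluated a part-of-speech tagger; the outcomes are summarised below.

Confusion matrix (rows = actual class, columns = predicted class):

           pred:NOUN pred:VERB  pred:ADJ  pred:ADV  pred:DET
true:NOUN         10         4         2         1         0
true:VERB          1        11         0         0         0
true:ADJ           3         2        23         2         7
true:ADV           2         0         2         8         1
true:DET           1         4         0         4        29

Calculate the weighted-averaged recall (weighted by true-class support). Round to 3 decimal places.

0.692

Per-class recall (TP/(TP+FN)):
  NOUN: TP=10, FN=4+2+1+0=7 → 10/17 = 0.5882
  VERB: TP=11, FN=1+0+0+0=1 → 11/12 = 0.9167
  ADJ: TP=23, FN=3+2+2+7=14 → 23/37 = 0.6216
  ADV: TP=8, FN=2+0+2+1=5 → 8/13 = 0.6154
  DET: TP=29, FN=1+4+0+4=9 → 29/38 = 0.7632
Weighted-recall = Σ (supportᵢ/N)·recallᵢ with N=117: (17/117)·0.5882 + (12/117)·0.9167 + (37/117)·0.6216 + (13/117)·0.6154 + (38/117)·0.7632 = 0.692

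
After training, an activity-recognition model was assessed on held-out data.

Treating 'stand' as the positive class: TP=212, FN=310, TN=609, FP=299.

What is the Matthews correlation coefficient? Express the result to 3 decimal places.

MCC = (TP·TN − FP·FN) / √((TP+FP)(TP+FN)(TN+FP)(TN+FN))
Numerator = 212·609 − 299·310 = 36418
Denominator = √(511·522·908·919) = √222583395384 = 471787.4473
MCC = 36418 / 471787.4473 = 0.077

0.077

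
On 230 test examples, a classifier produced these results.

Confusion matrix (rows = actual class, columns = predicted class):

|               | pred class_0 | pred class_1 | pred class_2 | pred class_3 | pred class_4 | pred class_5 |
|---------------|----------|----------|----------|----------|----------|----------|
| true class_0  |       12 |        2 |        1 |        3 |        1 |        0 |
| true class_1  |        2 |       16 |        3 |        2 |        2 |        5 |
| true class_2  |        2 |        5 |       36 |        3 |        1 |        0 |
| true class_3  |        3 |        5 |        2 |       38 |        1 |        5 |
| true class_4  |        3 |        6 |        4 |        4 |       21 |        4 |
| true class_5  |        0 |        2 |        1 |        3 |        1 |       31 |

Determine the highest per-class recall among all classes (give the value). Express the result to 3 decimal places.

0.816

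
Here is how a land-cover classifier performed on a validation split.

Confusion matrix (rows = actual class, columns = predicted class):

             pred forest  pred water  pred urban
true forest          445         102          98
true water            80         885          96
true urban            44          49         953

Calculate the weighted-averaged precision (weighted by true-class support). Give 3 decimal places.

Per-class precision (TP/(TP+FP)):
  forest: TP=445, FP=80+44=124 → 445/569 = 0.7821
  water: TP=885, FP=102+49=151 → 885/1036 = 0.8542
  urban: TP=953, FP=98+96=194 → 953/1147 = 0.8309
Weighted-precision = Σ (supportᵢ/N)·precisionᵢ with N=2752: (645/2752)·0.7821 + (1061/2752)·0.8542 + (1046/2752)·0.8309 = 0.828

0.828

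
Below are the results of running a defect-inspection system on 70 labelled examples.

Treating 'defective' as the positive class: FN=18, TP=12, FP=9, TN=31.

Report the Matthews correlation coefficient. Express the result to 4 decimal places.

0.1890

MCC = (TP·TN − FP·FN) / √((TP+FP)(TP+FN)(TN+FP)(TN+FN))
Numerator = 12·31 − 9·18 = 210
Denominator = √(21·30·40·49) = √1234800 = 1111.2156
MCC = 210 / 1111.2156 = 0.1890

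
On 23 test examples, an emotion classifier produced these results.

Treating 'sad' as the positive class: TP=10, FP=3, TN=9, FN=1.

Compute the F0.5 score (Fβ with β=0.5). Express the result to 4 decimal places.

0.7937

Fβ = (1+β²)·TP / ((1+β²)·TP + β²·FN + FP), with β²=1/4
= 1.25·10 / (1.25·10 + 0.25·1 + 3) = 0.7937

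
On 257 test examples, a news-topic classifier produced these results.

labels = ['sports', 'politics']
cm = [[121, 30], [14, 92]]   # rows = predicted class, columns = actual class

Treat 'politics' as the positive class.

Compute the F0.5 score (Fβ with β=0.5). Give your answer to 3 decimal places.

Fβ = (1+β²)·TP / ((1+β²)·TP + β²·FN + FP), with β²=1/4
= 1.25·92 / (1.25·92 + 0.25·30 + 14) = 0.842

0.842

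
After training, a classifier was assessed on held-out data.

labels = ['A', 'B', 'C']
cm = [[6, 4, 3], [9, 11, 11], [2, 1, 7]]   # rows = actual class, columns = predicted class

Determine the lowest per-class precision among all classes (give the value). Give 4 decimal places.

Per-class precision (TP/(TP+FP)):
  A: TP=6, FP=9+2=11 → 6/17 = 0.35294
  B: TP=11, FP=4+1=5 → 11/16 = 0.68750
  C: TP=7, FP=3+11=14 → 7/21 = 0.33333
Lowest is class 'C' with precision = 0.3333.

0.3333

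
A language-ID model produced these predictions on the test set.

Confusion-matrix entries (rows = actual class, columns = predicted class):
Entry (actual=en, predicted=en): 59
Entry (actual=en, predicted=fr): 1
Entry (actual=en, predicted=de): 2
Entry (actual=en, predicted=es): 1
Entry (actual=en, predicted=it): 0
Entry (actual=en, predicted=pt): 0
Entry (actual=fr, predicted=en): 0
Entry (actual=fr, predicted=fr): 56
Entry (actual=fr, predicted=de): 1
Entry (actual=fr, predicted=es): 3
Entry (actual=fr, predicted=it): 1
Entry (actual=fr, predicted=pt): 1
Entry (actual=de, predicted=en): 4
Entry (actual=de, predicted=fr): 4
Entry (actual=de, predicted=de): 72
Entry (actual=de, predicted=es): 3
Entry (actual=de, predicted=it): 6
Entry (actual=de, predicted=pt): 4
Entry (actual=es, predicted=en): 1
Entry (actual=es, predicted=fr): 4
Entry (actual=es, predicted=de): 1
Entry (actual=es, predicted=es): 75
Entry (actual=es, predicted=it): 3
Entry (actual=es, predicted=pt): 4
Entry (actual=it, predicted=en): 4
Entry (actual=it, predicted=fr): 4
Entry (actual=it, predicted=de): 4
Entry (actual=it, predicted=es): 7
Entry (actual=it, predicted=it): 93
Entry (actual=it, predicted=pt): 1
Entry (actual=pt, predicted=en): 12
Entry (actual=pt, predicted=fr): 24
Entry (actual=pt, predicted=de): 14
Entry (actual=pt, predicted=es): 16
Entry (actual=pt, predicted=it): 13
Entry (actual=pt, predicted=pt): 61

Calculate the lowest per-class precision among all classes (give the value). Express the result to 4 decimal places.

Per-class precision (TP/(TP+FP)):
  en: TP=59, FP=0+4+1+4+12=21 → 59/80 = 0.73750
  fr: TP=56, FP=1+4+4+4+24=37 → 56/93 = 0.60215
  de: TP=72, FP=2+1+1+4+14=22 → 72/94 = 0.76596
  es: TP=75, FP=1+3+3+7+16=30 → 75/105 = 0.71429
  it: TP=93, FP=0+1+6+3+13=23 → 93/116 = 0.80172
  pt: TP=61, FP=0+1+4+4+1=10 → 61/71 = 0.85915
Lowest is class 'fr' with precision = 0.6022.

0.6022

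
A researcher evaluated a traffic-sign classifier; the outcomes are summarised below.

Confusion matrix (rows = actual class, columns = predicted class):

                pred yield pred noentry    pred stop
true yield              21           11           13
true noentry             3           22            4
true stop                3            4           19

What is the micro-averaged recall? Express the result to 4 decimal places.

Micro-averaging pools counts across classes: ΣTP=62, ΣFP=38, ΣFN=38.
Micro-recall = TP/(TP+FN) on pooled counts = 0.6200 (equals overall accuracy in single-label multiclass).

0.6200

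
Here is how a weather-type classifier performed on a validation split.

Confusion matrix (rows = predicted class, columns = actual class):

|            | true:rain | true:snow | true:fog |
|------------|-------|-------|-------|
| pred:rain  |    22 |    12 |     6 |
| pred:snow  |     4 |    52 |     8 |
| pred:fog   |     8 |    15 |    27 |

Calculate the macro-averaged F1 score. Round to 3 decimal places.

Per-class F1 score (2·TP/(2·TP+FP+FN)):
  rain: TP=22, FP=12+6=18, FN=4+8=12 → 44/74 = 0.5946
  snow: TP=52, FP=4+8=12, FN=12+15=27 → 104/143 = 0.7273
  fog: TP=27, FP=8+15=23, FN=6+8=14 → 54/91 = 0.5934
Macro-F1 score = mean = (0.5946 + 0.7273 + 0.5934) / 3 = 0.638

0.638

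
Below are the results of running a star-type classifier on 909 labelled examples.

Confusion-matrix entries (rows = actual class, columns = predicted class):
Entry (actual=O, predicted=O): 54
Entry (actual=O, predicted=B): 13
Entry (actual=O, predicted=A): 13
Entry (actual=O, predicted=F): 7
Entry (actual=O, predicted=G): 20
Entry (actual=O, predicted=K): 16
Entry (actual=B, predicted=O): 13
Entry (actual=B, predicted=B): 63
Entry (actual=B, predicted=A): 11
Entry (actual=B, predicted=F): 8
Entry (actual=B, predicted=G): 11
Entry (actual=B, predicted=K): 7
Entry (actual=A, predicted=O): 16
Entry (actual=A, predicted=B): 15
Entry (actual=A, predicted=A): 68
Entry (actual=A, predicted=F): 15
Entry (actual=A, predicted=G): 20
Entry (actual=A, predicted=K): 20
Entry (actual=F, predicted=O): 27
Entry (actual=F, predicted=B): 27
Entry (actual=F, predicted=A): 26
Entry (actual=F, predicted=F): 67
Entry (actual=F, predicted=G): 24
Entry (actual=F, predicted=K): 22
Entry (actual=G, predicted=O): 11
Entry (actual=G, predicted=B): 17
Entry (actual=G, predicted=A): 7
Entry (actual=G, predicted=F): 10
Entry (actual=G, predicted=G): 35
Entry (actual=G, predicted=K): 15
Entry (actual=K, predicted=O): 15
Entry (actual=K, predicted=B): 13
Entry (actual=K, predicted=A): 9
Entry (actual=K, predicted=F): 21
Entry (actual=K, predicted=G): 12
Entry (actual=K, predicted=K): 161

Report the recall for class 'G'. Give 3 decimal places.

One-vs-rest for 'G': TP = diagonal; FP = other classes predicted 'G'; FN = 'G' predicted as other.
recall = TP/(TP+FN).
G: TP=35, FN=11+17+7+10+15=60 → 35/95 = 0.3684

0.368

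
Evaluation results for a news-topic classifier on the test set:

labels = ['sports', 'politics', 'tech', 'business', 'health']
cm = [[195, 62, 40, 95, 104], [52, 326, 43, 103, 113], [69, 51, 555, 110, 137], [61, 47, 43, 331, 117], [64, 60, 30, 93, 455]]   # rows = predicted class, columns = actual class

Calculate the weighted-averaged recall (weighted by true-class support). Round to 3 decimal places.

0.555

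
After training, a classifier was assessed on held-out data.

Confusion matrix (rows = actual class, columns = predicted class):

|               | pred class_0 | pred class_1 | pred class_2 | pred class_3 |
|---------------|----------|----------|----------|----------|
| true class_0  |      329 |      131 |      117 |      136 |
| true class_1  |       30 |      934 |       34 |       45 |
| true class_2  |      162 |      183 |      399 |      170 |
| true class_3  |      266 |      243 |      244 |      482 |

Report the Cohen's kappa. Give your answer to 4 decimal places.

Observed agreement pₒ = trace/N = 2144/3905 = 0.54904
Expected agreement pₑ = Σ (rowᵢ·colᵢ)/N² = (713·787 + 1043·1491 + 914·794 + 1235·833)/3905² = 0.25383
κ = (pₒ − pₑ)/(1 − pₑ) = (0.54904 − 0.25383)/(1 − 0.25383) = 0.3956

0.3956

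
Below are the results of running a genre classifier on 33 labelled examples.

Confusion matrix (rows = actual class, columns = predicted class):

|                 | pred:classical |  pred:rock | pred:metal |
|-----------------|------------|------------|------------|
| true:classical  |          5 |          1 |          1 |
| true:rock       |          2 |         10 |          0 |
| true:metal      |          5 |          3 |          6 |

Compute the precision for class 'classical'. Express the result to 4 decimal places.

0.4167

Take TP from the diagonal, FP from the rest of the 'classical' prediction marginal, FN from the rest of the 'classical' actual marginal.
precision = TP/(TP+FP).
classical: TP=5, FP=2+5=7 → 5/12 = 0.41667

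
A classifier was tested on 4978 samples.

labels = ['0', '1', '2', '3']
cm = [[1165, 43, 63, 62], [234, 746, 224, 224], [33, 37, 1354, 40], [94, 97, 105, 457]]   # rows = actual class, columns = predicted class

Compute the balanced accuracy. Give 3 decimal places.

Balanced accuracy = mean of per-class recall.
  0: recall = 1165/1333 = 0.8740
  1: recall = 746/1428 = 0.5224
  2: recall = 1354/1464 = 0.9249
  3: recall = 457/753 = 0.6069
Mean = (0.8740 + 0.5224 + 0.9249 + 0.6069) / 4 = 0.732

0.732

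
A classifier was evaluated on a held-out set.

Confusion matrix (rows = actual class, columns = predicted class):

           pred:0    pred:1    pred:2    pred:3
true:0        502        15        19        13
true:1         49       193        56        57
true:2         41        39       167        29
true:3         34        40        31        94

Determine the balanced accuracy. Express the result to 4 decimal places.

Balanced accuracy = mean of per-class recall.
  0: recall = 502/549 = 0.91439
  1: recall = 193/355 = 0.54366
  2: recall = 167/276 = 0.60507
  3: recall = 94/199 = 0.47236
Mean = (0.91439 + 0.54366 + 0.60507 + 0.47236) / 4 = 0.6339

0.6339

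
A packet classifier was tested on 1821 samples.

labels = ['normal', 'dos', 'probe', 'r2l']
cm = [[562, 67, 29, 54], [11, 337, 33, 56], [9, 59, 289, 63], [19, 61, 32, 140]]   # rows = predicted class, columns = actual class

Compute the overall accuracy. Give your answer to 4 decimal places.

Accuracy = trace / total = (562+337+289+140=1328) / 1821 = 1328/1821 = 0.7293

0.7293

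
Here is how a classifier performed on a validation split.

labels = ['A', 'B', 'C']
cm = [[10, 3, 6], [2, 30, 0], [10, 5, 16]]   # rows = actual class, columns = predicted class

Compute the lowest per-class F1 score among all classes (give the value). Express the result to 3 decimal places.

0.488

Per-class F1 score (2·TP/(2·TP+FP+FN)):
  A: TP=10, FP=2+10=12, FN=3+6=9 → 20/41 = 0.4878
  B: TP=30, FP=3+5=8, FN=2+0=2 → 60/70 = 0.8571
  C: TP=16, FP=6+0=6, FN=10+5=15 → 32/53 = 0.6038
Lowest is class 'A' with F1 score = 0.488.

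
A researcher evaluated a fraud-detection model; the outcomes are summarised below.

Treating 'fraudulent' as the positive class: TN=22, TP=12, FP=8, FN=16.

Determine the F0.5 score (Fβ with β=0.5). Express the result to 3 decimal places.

0.556

Fβ = (1+β²)·TP / ((1+β²)·TP + β²·FN + FP), with β²=1/4
= 1.25·12 / (1.25·12 + 0.25·16 + 8) = 0.556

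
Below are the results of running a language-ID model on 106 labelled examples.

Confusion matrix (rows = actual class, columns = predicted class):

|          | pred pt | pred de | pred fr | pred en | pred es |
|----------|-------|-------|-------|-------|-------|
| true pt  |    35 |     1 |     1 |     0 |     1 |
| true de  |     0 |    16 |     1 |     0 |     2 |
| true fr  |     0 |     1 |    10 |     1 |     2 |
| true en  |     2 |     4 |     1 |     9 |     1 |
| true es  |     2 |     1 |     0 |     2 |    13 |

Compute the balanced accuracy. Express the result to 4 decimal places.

0.7458

Balanced accuracy = mean of per-class recall.
  pt: recall = 35/38 = 0.92105
  de: recall = 16/19 = 0.84211
  fr: recall = 10/14 = 0.71429
  en: recall = 9/17 = 0.52941
  es: recall = 13/18 = 0.72222
Mean = (0.92105 + 0.84211 + 0.71429 + 0.52941 + 0.72222) / 5 = 0.7458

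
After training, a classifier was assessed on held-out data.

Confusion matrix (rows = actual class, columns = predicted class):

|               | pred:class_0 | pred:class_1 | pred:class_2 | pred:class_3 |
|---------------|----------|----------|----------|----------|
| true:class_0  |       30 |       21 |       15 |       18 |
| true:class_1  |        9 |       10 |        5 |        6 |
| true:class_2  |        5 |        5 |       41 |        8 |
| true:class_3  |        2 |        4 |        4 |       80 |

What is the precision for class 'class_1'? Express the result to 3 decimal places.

0.250

One-vs-rest for 'class_1': TP = diagonal; FP = other classes predicted 'class_1'; FN = 'class_1' predicted as other.
precision = TP/(TP+FP).
class_1: TP=10, FP=21+5+4=30 → 10/40 = 0.2500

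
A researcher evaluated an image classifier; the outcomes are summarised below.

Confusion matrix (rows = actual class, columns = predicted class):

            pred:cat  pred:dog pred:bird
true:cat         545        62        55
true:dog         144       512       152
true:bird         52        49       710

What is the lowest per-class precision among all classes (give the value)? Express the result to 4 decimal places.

Per-class precision (TP/(TP+FP)):
  cat: TP=545, FP=144+52=196 → 545/741 = 0.73549
  dog: TP=512, FP=62+49=111 → 512/623 = 0.82183
  bird: TP=710, FP=55+152=207 → 710/917 = 0.77426
Lowest is class 'cat' with precision = 0.7355.

0.7355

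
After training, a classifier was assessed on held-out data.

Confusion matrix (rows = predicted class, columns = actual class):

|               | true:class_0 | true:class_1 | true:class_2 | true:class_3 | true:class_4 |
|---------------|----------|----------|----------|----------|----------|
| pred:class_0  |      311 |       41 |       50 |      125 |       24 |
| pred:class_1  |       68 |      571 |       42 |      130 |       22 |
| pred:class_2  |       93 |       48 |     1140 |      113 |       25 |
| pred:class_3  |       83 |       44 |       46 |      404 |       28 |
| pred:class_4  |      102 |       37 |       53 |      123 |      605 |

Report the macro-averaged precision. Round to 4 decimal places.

0.6757

Per-class precision (TP/(TP+FP)):
  class_0: TP=311, FP=41+50+125+24=240 → 311/551 = 0.56443
  class_1: TP=571, FP=68+42+130+22=262 → 571/833 = 0.68547
  class_2: TP=1140, FP=93+48+113+25=279 → 1140/1419 = 0.80338
  class_3: TP=404, FP=83+44+46+28=201 → 404/605 = 0.66777
  class_4: TP=605, FP=102+37+53+123=315 → 605/920 = 0.65761
Macro-precision = mean = (0.56443 + 0.68547 + 0.80338 + 0.66777 + 0.65761) / 5 = 0.6757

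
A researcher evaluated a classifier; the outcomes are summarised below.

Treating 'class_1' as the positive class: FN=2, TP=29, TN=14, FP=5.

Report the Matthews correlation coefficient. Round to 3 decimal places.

0.700

MCC = (TP·TN − FP·FN) / √((TP+FP)(TP+FN)(TN+FP)(TN+FN))
Numerator = 29·14 − 5·2 = 396
Denominator = √(34·31·19·16) = √320416 = 566.0530
MCC = 396 / 566.0530 = 0.700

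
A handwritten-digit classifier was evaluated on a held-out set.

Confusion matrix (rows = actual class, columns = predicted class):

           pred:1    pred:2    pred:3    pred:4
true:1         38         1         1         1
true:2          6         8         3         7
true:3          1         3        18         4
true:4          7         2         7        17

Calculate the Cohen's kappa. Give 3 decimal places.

0.524

Observed agreement pₒ = trace/N = 81/124 = 0.6532
Expected agreement pₑ = Σ (rowᵢ·colᵢ)/N² = (41·52 + 24·14 + 26·29 + 33·29)/124² = 0.2718
κ = (pₒ − pₑ)/(1 − pₑ) = (0.6532 − 0.2718)/(1 − 0.2718) = 0.524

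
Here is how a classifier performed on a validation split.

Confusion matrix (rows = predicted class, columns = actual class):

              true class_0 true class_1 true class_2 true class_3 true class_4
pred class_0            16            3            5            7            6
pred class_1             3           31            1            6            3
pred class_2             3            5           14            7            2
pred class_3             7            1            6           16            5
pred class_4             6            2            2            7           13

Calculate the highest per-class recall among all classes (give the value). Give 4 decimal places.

Per-class recall (TP/(TP+FN)):
  class_0: TP=16, FN=3+3+7+6=19 → 16/35 = 0.45714
  class_1: TP=31, FN=3+5+1+2=11 → 31/42 = 0.73810
  class_2: TP=14, FN=5+1+6+2=14 → 14/28 = 0.50000
  class_3: TP=16, FN=7+6+7+7=27 → 16/43 = 0.37209
  class_4: TP=13, FN=6+3+2+5=16 → 13/29 = 0.44828
Highest is class 'class_1' with recall = 0.7381.

0.7381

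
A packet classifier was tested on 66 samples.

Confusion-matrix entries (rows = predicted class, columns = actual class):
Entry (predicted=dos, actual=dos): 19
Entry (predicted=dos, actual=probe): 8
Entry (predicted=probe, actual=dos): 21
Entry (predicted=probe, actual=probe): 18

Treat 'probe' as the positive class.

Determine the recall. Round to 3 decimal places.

0.692

Recall = TP/(TP+FN) = 18/(18+8) = 18/26 = 0.692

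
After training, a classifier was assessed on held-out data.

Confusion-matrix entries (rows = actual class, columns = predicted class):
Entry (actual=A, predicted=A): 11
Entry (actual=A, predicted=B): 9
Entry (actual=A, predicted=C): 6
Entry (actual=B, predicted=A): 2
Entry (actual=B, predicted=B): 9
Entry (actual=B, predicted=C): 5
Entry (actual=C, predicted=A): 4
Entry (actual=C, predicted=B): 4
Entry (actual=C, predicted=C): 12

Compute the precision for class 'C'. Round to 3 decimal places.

0.522

precision = TP/(TP+FP).
C: TP=12, FP=6+5=11 → 12/23 = 0.5217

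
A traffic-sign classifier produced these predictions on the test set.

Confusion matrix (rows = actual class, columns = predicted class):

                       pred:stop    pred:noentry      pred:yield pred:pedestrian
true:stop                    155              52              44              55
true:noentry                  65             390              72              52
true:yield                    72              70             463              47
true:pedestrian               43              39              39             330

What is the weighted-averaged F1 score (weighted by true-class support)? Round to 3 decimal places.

Per-class F1 score (2·TP/(2·TP+FP+FN)):
  stop: TP=155, FP=65+72+43=180, FN=52+44+55=151 → 310/641 = 0.4836
  noentry: TP=390, FP=52+70+39=161, FN=65+72+52=189 → 780/1130 = 0.6903
  yield: TP=463, FP=44+72+39=155, FN=72+70+47=189 → 926/1270 = 0.7291
  pedestrian: TP=330, FP=55+52+47=154, FN=43+39+39=121 → 660/935 = 0.7059
Weighted-F1 score = Σ (supportᵢ/N)·F1 scoreᵢ with N=1988: (306/1988)·0.4836 + (579/1988)·0.6903 + (652/1988)·0.7291 + (451/1988)·0.7059 = 0.675

0.675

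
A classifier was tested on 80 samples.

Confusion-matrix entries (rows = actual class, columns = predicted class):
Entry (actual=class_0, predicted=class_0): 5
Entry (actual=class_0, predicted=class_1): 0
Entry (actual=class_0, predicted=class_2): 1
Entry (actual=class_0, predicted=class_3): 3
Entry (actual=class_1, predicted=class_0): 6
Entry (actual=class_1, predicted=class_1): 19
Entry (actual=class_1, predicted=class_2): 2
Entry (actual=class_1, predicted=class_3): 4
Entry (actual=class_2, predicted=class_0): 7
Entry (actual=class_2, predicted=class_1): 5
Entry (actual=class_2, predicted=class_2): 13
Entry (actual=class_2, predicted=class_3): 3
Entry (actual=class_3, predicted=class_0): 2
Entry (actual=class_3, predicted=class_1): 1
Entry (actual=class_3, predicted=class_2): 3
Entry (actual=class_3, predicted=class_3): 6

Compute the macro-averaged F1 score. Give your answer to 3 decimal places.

0.501

Per-class F1 score (2·TP/(2·TP+FP+FN)):
  class_0: TP=5, FP=6+7+2=15, FN=0+1+3=4 → 10/29 = 0.3448
  class_1: TP=19, FP=0+5+1=6, FN=6+2+4=12 → 38/56 = 0.6786
  class_2: TP=13, FP=1+2+3=6, FN=7+5+3=15 → 26/47 = 0.5532
  class_3: TP=6, FP=3+4+3=10, FN=2+1+3=6 → 12/28 = 0.4286
Macro-F1 score = mean = (0.3448 + 0.6786 + 0.5532 + 0.4286) / 4 = 0.501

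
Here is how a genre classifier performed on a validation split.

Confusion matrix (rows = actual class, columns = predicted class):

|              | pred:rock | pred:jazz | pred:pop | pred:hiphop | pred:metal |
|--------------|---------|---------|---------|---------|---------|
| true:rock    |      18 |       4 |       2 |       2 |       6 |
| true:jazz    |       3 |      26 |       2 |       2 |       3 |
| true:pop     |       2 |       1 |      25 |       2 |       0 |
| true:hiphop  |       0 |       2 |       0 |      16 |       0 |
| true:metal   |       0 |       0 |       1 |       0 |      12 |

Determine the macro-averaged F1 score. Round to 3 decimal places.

0.749

Per-class F1 score (2·TP/(2·TP+FP+FN)):
  rock: TP=18, FP=3+2+0+0=5, FN=4+2+2+6=14 → 36/55 = 0.6545
  jazz: TP=26, FP=4+1+2+0=7, FN=3+2+2+3=10 → 52/69 = 0.7536
  pop: TP=25, FP=2+2+0+1=5, FN=2+1+2+0=5 → 50/60 = 0.8333
  hiphop: TP=16, FP=2+2+2+0=6, FN=0+2+0+0=2 → 32/40 = 0.8000
  metal: TP=12, FP=6+3+0+0=9, FN=0+0+1+0=1 → 24/34 = 0.7059
Macro-F1 score = mean = (0.6545 + 0.7536 + 0.8333 + 0.8000 + 0.7059) / 5 = 0.749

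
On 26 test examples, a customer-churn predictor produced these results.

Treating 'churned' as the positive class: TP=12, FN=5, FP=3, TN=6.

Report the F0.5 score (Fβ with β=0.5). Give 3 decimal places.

0.779

Fβ = (1+β²)·TP / ((1+β²)·TP + β²·FN + FP), with β²=1/4
= 1.25·12 / (1.25·12 + 0.25·5 + 3) = 0.779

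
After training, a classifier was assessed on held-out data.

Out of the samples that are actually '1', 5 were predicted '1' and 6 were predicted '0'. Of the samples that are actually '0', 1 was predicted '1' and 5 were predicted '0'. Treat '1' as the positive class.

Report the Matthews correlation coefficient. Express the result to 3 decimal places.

MCC = (TP·TN − FP·FN) / √((TP+FP)(TP+FN)(TN+FP)(TN+FN))
Numerator = 5·5 − 1·6 = 19
Denominator = √(6·11·6·11) = √4356 = 66.0000
MCC = 19 / 66.0000 = 0.288

0.288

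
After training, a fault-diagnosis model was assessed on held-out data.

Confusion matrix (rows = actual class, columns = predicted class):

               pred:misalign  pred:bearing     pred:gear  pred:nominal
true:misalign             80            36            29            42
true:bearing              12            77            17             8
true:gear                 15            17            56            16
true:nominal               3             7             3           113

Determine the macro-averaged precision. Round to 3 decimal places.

0.613

Per-class precision (TP/(TP+FP)):
  misalign: TP=80, FP=12+15+3=30 → 80/110 = 0.7273
  bearing: TP=77, FP=36+17+7=60 → 77/137 = 0.5620
  gear: TP=56, FP=29+17+3=49 → 56/105 = 0.5333
  nominal: TP=113, FP=42+8+16=66 → 113/179 = 0.6313
Macro-precision = mean = (0.7273 + 0.5620 + 0.5333 + 0.6313) / 4 = 0.613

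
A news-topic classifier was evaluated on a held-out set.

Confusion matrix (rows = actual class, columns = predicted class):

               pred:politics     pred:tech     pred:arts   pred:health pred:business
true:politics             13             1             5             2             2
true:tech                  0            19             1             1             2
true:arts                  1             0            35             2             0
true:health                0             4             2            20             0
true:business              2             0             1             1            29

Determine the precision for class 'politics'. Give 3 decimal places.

precision = TP/(TP+FP).
politics: TP=13, FP=0+1+0+2=3 → 13/16 = 0.8125

0.813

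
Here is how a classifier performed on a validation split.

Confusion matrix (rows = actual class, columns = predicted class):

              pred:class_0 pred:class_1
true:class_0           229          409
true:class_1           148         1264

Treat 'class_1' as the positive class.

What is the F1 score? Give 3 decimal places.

Precision = TP/(TP+FP) = 1264/1673 = 0.7555
Recall = TP/(TP+FN) = 1264/1412 = 0.8952
F1 = 2·TP/(2·TP+FP+FN) = 2528/3085 = 0.819

0.819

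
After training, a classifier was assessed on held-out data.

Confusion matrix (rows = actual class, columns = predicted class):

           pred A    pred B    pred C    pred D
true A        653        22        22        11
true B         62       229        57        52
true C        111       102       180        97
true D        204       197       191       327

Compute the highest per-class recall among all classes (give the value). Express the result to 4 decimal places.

Per-class recall (TP/(TP+FN)):
  A: TP=653, FN=22+22+11=55 → 653/708 = 0.92232
  B: TP=229, FN=62+57+52=171 → 229/400 = 0.57250
  C: TP=180, FN=111+102+97=310 → 180/490 = 0.36735
  D: TP=327, FN=204+197+191=592 → 327/919 = 0.35582
Highest is class 'A' with recall = 0.9223.

0.9223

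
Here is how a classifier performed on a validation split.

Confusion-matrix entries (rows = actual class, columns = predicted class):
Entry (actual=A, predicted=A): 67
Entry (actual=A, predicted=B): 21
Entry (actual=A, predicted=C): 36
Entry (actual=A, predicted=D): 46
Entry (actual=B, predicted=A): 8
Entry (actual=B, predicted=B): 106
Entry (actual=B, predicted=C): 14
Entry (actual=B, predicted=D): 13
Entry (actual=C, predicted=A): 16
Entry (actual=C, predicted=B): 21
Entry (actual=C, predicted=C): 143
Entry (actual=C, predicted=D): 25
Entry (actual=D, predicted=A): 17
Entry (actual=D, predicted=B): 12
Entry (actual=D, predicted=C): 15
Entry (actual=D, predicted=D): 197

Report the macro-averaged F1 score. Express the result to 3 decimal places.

Per-class F1 score (2·TP/(2·TP+FP+FN)):
  A: TP=67, FP=8+16+17=41, FN=21+36+46=103 → 134/278 = 0.4820
  B: TP=106, FP=21+21+12=54, FN=8+14+13=35 → 212/301 = 0.7043
  C: TP=143, FP=36+14+15=65, FN=16+21+25=62 → 286/413 = 0.6925
  D: TP=197, FP=46+13+25=84, FN=17+12+15=44 → 394/522 = 0.7548
Macro-F1 score = mean = (0.4820 + 0.7043 + 0.6925 + 0.7548) / 4 = 0.658

0.658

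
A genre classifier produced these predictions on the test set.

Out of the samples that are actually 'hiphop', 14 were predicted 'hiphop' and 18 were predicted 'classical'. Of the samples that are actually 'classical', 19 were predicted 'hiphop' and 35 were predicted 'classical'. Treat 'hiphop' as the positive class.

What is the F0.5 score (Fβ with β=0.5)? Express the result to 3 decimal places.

0.427

Fβ = (1+β²)·TP / ((1+β²)·TP + β²·FN + FP), with β²=1/4
= 1.25·14 / (1.25·14 + 0.25·18 + 19) = 0.427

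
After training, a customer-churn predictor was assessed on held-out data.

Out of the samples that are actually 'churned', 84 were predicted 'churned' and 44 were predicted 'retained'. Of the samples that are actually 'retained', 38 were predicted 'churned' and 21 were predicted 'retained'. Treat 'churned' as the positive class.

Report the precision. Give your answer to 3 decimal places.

Precision = TP/(TP+FP) = 84/(84+38) = 84/122 = 0.689

0.689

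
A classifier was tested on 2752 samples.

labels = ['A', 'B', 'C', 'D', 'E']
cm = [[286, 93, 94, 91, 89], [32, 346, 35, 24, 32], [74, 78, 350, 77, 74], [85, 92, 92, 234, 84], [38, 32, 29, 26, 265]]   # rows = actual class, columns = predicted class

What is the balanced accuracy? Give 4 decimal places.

0.5580

Balanced accuracy = mean of per-class recall.
  A: recall = 286/653 = 0.43798
  B: recall = 346/469 = 0.73774
  C: recall = 350/653 = 0.53599
  D: recall = 234/587 = 0.39864
  E: recall = 265/390 = 0.67949
Mean = (0.43798 + 0.73774 + 0.53599 + 0.39864 + 0.67949) / 5 = 0.5580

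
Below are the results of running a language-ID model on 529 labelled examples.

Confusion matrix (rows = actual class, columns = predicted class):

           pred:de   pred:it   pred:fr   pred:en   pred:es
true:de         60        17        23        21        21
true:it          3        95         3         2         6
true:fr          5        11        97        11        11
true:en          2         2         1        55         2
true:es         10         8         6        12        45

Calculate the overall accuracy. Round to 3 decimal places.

Accuracy = trace / total = (60+95+97+55+45=352) / 529 = 352/529 = 0.665

0.665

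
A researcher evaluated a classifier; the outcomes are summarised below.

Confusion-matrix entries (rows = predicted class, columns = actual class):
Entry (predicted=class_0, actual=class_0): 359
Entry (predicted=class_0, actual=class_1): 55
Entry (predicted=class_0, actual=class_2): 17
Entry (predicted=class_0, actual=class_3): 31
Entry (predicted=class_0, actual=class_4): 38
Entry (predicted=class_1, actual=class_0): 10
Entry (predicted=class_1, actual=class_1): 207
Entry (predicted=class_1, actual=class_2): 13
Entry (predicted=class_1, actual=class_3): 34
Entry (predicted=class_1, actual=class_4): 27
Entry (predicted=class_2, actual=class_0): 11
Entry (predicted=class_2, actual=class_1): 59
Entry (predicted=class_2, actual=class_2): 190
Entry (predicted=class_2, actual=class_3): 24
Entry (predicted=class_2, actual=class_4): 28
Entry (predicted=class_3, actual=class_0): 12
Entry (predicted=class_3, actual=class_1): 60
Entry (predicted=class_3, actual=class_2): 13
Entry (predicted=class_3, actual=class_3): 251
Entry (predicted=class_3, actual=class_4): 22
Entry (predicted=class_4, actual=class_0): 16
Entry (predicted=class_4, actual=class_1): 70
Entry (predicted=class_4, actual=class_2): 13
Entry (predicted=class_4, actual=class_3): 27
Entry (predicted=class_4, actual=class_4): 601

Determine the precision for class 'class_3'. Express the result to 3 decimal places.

Treat 'class_3' as positive and all other classes as negative.
precision = TP/(TP+FP).
class_3: TP=251, FP=12+60+13+22=107 → 251/358 = 0.7011

0.701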